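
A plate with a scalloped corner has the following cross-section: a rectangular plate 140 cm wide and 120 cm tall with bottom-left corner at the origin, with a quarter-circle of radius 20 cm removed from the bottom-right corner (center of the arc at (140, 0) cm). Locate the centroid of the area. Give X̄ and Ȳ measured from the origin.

X̄ = 68.83 cm, Ȳ = 60.98 cm

Part | A | x̄ᵢ | ȳᵢ | A·x̄ᵢ | A·ȳᵢ
plate | 16800.00 | 70.00 | 60.00 | 1176000.00 | 1008000.00
removed quarter-circle | -314.16 | 131.51 | 8.49 | -41315.63 | -2666.67
Σ | 16485.84 |  |  | 1134684.37 | 1005333.33
X̄ = 1134684.37 / 16485.84 = 68.83 cm
Ȳ = 1005333.33 / 16485.84 = 60.98 cm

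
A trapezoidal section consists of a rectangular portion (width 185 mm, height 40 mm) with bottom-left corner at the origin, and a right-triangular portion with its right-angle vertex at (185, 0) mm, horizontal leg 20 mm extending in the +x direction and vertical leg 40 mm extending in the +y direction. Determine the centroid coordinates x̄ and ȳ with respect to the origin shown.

x̄ = 97.59 mm, ȳ = 19.66 mm

rectangular portion: A = 185 × 40 = 7400.00, centroid at (92.50, 20.00).
triangular portion: A = ½·20·40 = 400.00, centroid at (191.67, 13.33).
ΣA = 7800.00 mm², ΣAx̄ = 761166.67 mm³, ΣAȳ = 153333.33 mm³.
x̄ = 761166.67/7800.00 = 97.59 mm; ȳ = 153333.33/7800.00 = 19.66 mm.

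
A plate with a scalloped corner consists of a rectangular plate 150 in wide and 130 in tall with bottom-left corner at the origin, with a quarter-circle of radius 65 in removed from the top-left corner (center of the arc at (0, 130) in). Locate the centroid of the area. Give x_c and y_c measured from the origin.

x_c = 84.72 in, y_c = 57.33 in

plate: A = 150 × 130 = 19500.00, centroid at (75.00, 65.00).
removed quarter-circle: A = −¼π·65² = -3318.31, centroid at (27.59, 102.41).
ΣA = 16181.69 in²
ΣAx_c = (19500.00)(75.00) + (-3318.31)(27.59) = 1370958.33 in³
ΣAy_c = (19500.00)(65.00) + (-3318.31)(102.41) = 927661.73 in³
x_c = 1370958.33 / 16181.69 = 84.72 in
y_c = 927661.73 / 16181.69 = 57.33 in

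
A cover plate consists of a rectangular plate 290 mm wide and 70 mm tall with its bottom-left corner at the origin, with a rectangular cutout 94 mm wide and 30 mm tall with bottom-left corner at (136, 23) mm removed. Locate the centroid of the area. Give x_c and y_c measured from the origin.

plate: A = 290 × 70 = 20300.00, centroid at (145.00, 35.00).
hole: A = −(94 × 30) = -2820.00, centroid at (183.00, 38.00).
ΣA = 17480.00 mm²
ΣAx_c = (20300.00)(145.00) + (-2820.00)(183.00) = 2427440.00 mm³
ΣAy_c = (20300.00)(35.00) + (-2820.00)(38.00) = 603340.00 mm³
x_c = 2427440.00 / 17480.00 = 138.87 mm
y_c = 603340.00 / 17480.00 = 34.52 mm

x_c = 138.87 mm, y_c = 34.52 mm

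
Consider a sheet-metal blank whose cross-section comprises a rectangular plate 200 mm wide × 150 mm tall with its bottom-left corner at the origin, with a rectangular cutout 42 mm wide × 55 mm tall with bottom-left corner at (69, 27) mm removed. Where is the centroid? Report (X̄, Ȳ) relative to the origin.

plate: A = 200 × 150 = 30000.00, centroid at (100.00, 75.00).
hole: A = −(42 × 55) = -2310.00, centroid at (90.00, 54.50).
ΣA = 27690.00 mm², ΣAX̄ = 2792100.00 mm³, ΣAȲ = 2124105.00 mm³.
X̄ = 2792100.00/27690.00 = 100.83 mm; Ȳ = 2124105.00/27690.00 = 76.71 mm.

X̄ = 100.83 mm, Ȳ = 76.71 mm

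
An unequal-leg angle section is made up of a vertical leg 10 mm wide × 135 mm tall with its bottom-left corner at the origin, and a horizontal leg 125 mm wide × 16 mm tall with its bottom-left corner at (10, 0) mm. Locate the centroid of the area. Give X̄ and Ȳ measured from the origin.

X̄ = 45.30 mm, Ȳ = 31.98 mm

vertical leg: A = 10 × 135 = 1350.00, centroid at (5.00, 67.50).
horizontal leg: A = 125 × 16 = 2000.00, centroid at (72.50, 8.00).
ΣA = 3350.00 mm², ΣAX̄ = 151750.00 mm³, ΣAȲ = 107125.00 mm³.
X̄ = 151750.00/3350.00 = 45.30 mm; Ȳ = 107125.00/3350.00 = 31.98 mm.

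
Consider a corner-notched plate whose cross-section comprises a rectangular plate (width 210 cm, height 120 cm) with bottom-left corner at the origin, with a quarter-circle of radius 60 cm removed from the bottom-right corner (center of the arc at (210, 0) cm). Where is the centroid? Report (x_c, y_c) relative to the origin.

plate: A = 210 × 120 = 25200.00, centroid at (105.00, 60.00).
removed quarter-circle: A = −¼π·60² = -2827.43, centroid at (184.54, 25.46).
ΣA = 22372.57 cm²
ΣAx_c = (25200.00)(105.00) + (-2827.43)(184.54) = 2124238.99 cm³
ΣAy_c = (25200.00)(60.00) + (-2827.43)(25.46) = 1440000.00 cm³
x_c = 2124238.99 / 22372.57 = 94.95 cm
y_c = 1440000.00 / 22372.57 = 64.36 cm

x_c = 94.95 cm, y_c = 64.36 cm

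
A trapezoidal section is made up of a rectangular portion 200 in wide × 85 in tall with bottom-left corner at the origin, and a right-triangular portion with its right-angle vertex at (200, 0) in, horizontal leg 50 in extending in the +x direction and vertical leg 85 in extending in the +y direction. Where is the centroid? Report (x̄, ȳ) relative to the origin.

x̄ = 112.96 in, ȳ = 40.93 in

rectangular portion: A = 200 × 85 = 17000.00, centroid at (100.00, 42.50).
triangular portion: A = ½·50·85 = 2125.00, centroid at (216.67, 28.33).
ΣA = 19125.00 in², ΣAx̄ = 2160416.67 in³, ΣAȳ = 782708.33 in³.
x̄ = 2160416.67/19125.00 = 112.96 in; ȳ = 782708.33/19125.00 = 40.93 in.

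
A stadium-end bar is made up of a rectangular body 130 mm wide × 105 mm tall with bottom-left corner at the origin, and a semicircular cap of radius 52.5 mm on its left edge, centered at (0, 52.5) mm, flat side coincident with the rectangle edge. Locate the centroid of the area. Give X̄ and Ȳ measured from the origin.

rectangular body: A = 130 × 105 = 13650.00, centroid at (65.00, 52.50).
semicircular end: A = ½π·52.5² = 4329.51, centroid at (-22.28, 52.50).
ΣA = 17979.51 mm²
ΣAX̄ = (13650.00)(65.00) + (4329.51)(-22.28) = 790781.25 mm³
ΣAȲ = (13650.00)(52.50) + (4329.51)(52.50) = 943924.14 mm³
X̄ = 790781.25 / 17979.51 = 43.98 mm
Ȳ = 943924.14 / 17979.51 = 52.50 mm

X̄ = 43.98 mm, Ȳ = 52.50 mm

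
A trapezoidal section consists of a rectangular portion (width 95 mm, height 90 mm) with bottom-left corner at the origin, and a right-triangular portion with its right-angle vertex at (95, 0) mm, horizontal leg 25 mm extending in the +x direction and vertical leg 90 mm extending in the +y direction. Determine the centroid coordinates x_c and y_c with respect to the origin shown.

x_c = 53.99 mm, y_c = 43.26 mm

rectangular portion: A = 95 × 90 = 8550.00, centroid at (47.50, 45.00).
triangular portion: A = ½·25·90 = 1125.00, centroid at (103.33, 30.00).
ΣA = 9675.00 mm²
ΣAx_c = (8550.00)(47.50) + (1125.00)(103.33) = 522375.00 mm³
ΣAy_c = (8550.00)(45.00) + (1125.00)(30.00) = 418500.00 mm³
x_c = 522375.00 / 9675.00 = 53.99 mm
y_c = 418500.00 / 9675.00 = 43.26 mm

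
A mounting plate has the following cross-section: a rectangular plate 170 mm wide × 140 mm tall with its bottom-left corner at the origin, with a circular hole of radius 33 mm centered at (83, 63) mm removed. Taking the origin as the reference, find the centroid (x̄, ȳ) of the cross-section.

x̄ = 85.34 mm, ȳ = 71.18 mm

plate: A = 170 × 140 = 23800.00, centroid at (85.00, 70.00).
hole: A = −π·33² = -3421.19, centroid at (83.00, 63.00).
ΣA = 20378.81 mm²
ΣAx̄ = (23800.00)(85.00) + (-3421.19)(83.00) = 1739040.86 mm³
ΣAȳ = (23800.00)(70.00) + (-3421.19)(63.00) = 1450464.75 mm³
x̄ = 1739040.86 / 20378.81 = 85.34 mm
ȳ = 1450464.75 / 20378.81 = 71.18 mm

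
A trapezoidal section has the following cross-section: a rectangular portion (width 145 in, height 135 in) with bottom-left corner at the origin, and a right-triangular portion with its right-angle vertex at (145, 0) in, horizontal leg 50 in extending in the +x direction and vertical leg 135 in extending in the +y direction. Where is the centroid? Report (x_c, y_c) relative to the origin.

x_c = 85.61 in, y_c = 64.19 in

rectangular portion: A = 145 × 135 = 19575.00, centroid at (72.50, 67.50).
triangular portion: A = ½·50·135 = 3375.00, centroid at (161.67, 45.00).
ΣA = 22950.00 in²
ΣAx_c = (19575.00)(72.50) + (3375.00)(161.67) = 1964812.50 in³
ΣAy_c = (19575.00)(67.50) + (3375.00)(45.00) = 1473187.50 in³
x_c = 1964812.50 / 22950.00 = 85.61 in
y_c = 1473187.50 / 22950.00 = 64.19 in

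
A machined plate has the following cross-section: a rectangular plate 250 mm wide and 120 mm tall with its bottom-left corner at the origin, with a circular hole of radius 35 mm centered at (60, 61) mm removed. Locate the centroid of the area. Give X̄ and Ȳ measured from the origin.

X̄ = 134.57 mm, Ȳ = 59.85 mm

plate: A = 250 × 120 = 30000.00, centroid at (125.00, 60.00).
hole: A = −π·35² = -3848.45, centroid at (60.00, 61.00).
ΣA = 26151.55 mm²
ΣAX̄ = (30000.00)(125.00) + (-3848.45)(60.00) = 3519092.94 mm³
ΣAȲ = (30000.00)(60.00) + (-3848.45)(61.00) = 1565244.49 mm³
X̄ = 3519092.94 / 26151.55 = 134.57 mm
Ȳ = 1565244.49 / 26151.55 = 59.85 mm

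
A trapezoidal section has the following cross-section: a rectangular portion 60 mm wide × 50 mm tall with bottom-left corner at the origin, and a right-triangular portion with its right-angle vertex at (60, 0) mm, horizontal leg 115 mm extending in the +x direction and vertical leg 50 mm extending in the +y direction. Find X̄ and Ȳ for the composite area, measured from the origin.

Part | A | x̄ᵢ | ȳᵢ | A·x̄ᵢ | A·ȳᵢ
rectangular portion | 3000.00 | 30.00 | 25.00 | 90000.00 | 75000.00
triangular portion | 2875.00 | 98.33 | 16.67 | 282708.33 | 47916.67
Σ | 5875.00 |  |  | 372708.33 | 122916.67
X̄ = 372708.33 / 5875.00 = 63.44 mm
Ȳ = 122916.67 / 5875.00 = 20.92 mm

X̄ = 63.44 mm, Ȳ = 20.92 mm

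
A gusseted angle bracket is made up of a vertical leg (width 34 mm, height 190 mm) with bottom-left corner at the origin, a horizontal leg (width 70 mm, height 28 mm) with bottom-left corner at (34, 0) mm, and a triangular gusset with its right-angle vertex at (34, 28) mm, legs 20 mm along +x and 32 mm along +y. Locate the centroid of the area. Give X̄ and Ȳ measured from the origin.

Part | A | x̄ᵢ | ȳᵢ | A·x̄ᵢ | A·ȳᵢ
vertical leg | 6460.00 | 17.00 | 95.00 | 109820.00 | 613700.00
horizontal leg | 1960.00 | 69.00 | 14.00 | 135240.00 | 27440.00
gusset | 320.00 | 40.67 | 38.67 | 13013.33 | 12373.33
Σ | 8740.00 |  |  | 258073.33 | 653513.33
X̄ = 258073.33 / 8740.00 = 29.53 mm
Ȳ = 653513.33 / 8740.00 = 74.77 mm

X̄ = 29.53 mm, Ȳ = 74.77 mm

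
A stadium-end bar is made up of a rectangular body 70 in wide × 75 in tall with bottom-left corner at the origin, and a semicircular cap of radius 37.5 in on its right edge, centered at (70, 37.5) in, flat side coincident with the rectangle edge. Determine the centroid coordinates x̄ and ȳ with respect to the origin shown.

rectangular body: A = 70 × 75 = 5250.00, centroid at (35.00, 37.50).
semicircular end: A = ½π·37.5² = 2208.93, centroid at (85.92, 37.50).
ΣA = 7458.93 in²
ΣAx̄ = (5250.00)(35.00) + (2208.93)(85.92) = 373531.51 in³
ΣAȳ = (5250.00)(37.50) + (2208.93)(37.50) = 279709.96 in³
x̄ = 373531.51 / 7458.93 = 50.08 in
ȳ = 279709.96 / 7458.93 = 37.50 in

x̄ = 50.08 in, ȳ = 37.50 in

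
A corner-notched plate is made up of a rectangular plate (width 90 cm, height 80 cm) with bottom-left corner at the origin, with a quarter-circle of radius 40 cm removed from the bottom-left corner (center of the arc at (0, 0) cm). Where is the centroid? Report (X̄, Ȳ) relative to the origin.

X̄ = 50.93 cm, Ȳ = 44.87 cm

plate: A = 90 × 80 = 7200.00, centroid at (45.00, 40.00).
removed quarter-circle: A = −¼π·40² = -1256.64, centroid at (16.98, 16.98).
ΣA = 5943.36 cm²
ΣAX̄ = (7200.00)(45.00) + (-1256.64)(16.98) = 302666.67 cm³
ΣAȲ = (7200.00)(40.00) + (-1256.64)(16.98) = 266666.67 cm³
X̄ = 302666.67 / 5943.36 = 50.93 cm
Ȳ = 266666.67 / 5943.36 = 44.87 cm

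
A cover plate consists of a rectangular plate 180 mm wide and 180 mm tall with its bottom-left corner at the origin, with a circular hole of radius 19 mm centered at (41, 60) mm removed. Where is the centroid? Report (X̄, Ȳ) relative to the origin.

X̄ = 91.78 mm, Ȳ = 91.09 mm

Part | A | x̄ᵢ | ȳᵢ | A·x̄ᵢ | A·ȳᵢ
plate | 32400.00 | 90.00 | 90.00 | 2916000.00 | 2916000.00
hole | -1134.11 | 41.00 | 60.00 | -46498.71 | -68046.90
Σ | 31265.89 |  |  | 2869501.29 | 2847953.10
X̄ = 2869501.29 / 31265.89 = 91.78 mm
Ȳ = 2847953.10 / 31265.89 = 91.09 mm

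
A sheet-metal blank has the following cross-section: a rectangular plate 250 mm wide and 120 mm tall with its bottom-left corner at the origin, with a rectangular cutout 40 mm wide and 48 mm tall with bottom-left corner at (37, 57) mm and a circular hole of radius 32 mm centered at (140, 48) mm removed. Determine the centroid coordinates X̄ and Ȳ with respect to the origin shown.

plate: A = 250 × 120 = 30000.00, centroid at (125.00, 60.00).
hole 1: A = −(40 × 48) = -1920.00, centroid at (57.00, 81.00).
hole 2: A = −π·32² = -3216.99, centroid at (140.00, 48.00).
ΣA = 24863.01 mm²
ΣAX̄ = (30000.00)(125.00) + (-1920.00)(57.00) + (-3216.99)(140.00) = 3190181.28 mm³
ΣAȲ = (30000.00)(60.00) + (-1920.00)(81.00) + (-3216.99)(48.00) = 1490064.44 mm³
X̄ = 3190181.28 / 24863.01 = 128.31 mm
Ȳ = 1490064.44 / 24863.01 = 59.93 mm

X̄ = 128.31 mm, Ȳ = 59.93 mm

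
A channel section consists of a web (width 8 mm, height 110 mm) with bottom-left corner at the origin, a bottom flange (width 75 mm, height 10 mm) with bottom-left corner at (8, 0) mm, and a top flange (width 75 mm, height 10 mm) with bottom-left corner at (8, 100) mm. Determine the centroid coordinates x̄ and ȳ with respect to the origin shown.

x̄ = 30.16 mm, ȳ = 55.00 mm

Part | A | x̄ᵢ | ȳᵢ | A·x̄ᵢ | A·ȳᵢ
web | 880.00 | 4.00 | 55.00 | 3520.00 | 48400.00
bottom flange | 750.00 | 45.50 | 5.00 | 34125.00 | 3750.00
top flange | 750.00 | 45.50 | 105.00 | 34125.00 | 78750.00
Σ | 2380.00 |  |  | 71770.00 | 130900.00
x̄ = 71770.00 / 2380.00 = 30.16 mm
ȳ = 130900.00 / 2380.00 = 55.00 mm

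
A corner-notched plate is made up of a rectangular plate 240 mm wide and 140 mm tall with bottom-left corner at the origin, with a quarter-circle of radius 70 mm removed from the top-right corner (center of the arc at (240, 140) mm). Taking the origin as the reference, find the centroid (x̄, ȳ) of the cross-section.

plate: A = 240 × 140 = 33600.00, centroid at (120.00, 70.00).
removed quarter-circle: A = −¼π·70² = -3848.45, centroid at (210.29, 110.29).
ΣA = 29751.55 mm²
ΣAx̄ = (33600.00)(120.00) + (-3848.45)(210.29) = 3222705.09 mm³
ΣAȳ = (33600.00)(70.00) + (-3848.45)(110.29) = 1927550.19 mm³
x̄ = 3222705.09 / 29751.55 = 108.32 mm
ȳ = 1927550.19 / 29751.55 = 64.79 mm

x̄ = 108.32 mm, ȳ = 64.79 mm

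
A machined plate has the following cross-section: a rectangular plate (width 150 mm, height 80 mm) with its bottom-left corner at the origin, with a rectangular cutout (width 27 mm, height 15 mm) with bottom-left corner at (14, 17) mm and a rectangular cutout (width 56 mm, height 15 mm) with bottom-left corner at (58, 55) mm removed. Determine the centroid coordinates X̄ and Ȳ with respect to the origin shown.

plate: A = 150 × 80 = 12000.00, centroid at (75.00, 40.00).
hole 1: A = −(27 × 15) = -405.00, centroid at (27.50, 24.50).
hole 2: A = −(56 × 15) = -840.00, centroid at (86.00, 62.50).
ΣA = 10755.00 mm²
ΣAX̄ = (12000.00)(75.00) + (-405.00)(27.50) + (-840.00)(86.00) = 816622.50 mm³
ΣAȲ = (12000.00)(40.00) + (-405.00)(24.50) + (-840.00)(62.50) = 417577.50 mm³
X̄ = 816622.50 / 10755.00 = 75.93 mm
Ȳ = 417577.50 / 10755.00 = 38.83 mm

X̄ = 75.93 mm, Ȳ = 38.83 mm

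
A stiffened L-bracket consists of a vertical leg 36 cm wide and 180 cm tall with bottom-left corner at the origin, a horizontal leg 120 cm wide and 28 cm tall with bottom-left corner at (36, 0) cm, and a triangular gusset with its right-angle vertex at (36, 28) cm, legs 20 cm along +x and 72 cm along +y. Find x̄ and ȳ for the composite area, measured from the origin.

x̄ = 44.50 cm, ȳ = 63.23 cm

Part | A | x̄ᵢ | ȳᵢ | A·x̄ᵢ | A·ȳᵢ
vertical leg | 6480.00 | 18.00 | 90.00 | 116640.00 | 583200.00
horizontal leg | 3360.00 | 96.00 | 14.00 | 322560.00 | 47040.00
gusset | 720.00 | 42.67 | 52.00 | 30720.00 | 37440.00
Σ | 10560.00 |  |  | 469920.00 | 667680.00
x̄ = 469920.00 / 10560.00 = 44.50 cm
ȳ = 667680.00 / 10560.00 = 63.23 cm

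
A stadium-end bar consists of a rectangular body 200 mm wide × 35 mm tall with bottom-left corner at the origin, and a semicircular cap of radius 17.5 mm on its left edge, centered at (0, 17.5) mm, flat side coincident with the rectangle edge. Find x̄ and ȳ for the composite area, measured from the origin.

Part | A | x̄ᵢ | ȳᵢ | A·x̄ᵢ | A·ȳᵢ
rectangular body | 7000.00 | 100.00 | 17.50 | 700000.00 | 122500.00
semicircular end | 481.06 | -7.43 | 17.50 | -3572.92 | 8418.49
Σ | 7481.06 |  |  | 696427.08 | 130918.49
x̄ = 696427.08 / 7481.06 = 93.09 mm
ȳ = 130918.49 / 7481.06 = 17.50 mm

x̄ = 93.09 mm, ȳ = 17.50 mm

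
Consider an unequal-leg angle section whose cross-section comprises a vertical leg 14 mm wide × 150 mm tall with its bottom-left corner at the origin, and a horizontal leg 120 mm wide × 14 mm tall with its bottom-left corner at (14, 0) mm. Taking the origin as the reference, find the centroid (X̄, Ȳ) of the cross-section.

Part | A | x̄ᵢ | ȳᵢ | A·x̄ᵢ | A·ȳᵢ
vertical leg | 2100.00 | 7.00 | 75.00 | 14700.00 | 157500.00
horizontal leg | 1680.00 | 74.00 | 7.00 | 124320.00 | 11760.00
Σ | 3780.00 |  |  | 139020.00 | 169260.00
X̄ = 139020.00 / 3780.00 = 36.78 mm
Ȳ = 169260.00 / 3780.00 = 44.78 mm

X̄ = 36.78 mm, Ȳ = 44.78 mm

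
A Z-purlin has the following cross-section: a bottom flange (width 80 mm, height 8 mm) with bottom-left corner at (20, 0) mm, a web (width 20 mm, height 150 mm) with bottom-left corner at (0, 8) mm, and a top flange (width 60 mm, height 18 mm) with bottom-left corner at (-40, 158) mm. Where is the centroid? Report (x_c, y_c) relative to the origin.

bottom flange: A = 80 × 8 = 640.00, centroid at (60.00, 4.00).
web: A = 20 × 150 = 3000.00, centroid at (10.00, 83.00).
top flange: A = 60 × 18 = 1080.00, centroid at (-10.00, 167.00).
ΣA = 4720.00 mm²
ΣAx_c = (640.00)(60.00) + (3000.00)(10.00) + (1080.00)(-10.00) = 57600.00 mm³
ΣAy_c = (640.00)(4.00) + (3000.00)(83.00) + (1080.00)(167.00) = 431920.00 mm³
x_c = 57600.00 / 4720.00 = 12.20 mm
y_c = 431920.00 / 4720.00 = 91.51 mm

x_c = 12.20 mm, y_c = 91.51 mm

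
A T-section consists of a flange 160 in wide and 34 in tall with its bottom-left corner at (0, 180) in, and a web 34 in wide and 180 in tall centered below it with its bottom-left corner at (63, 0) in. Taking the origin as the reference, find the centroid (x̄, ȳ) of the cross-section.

x̄ = 80.00 in, ȳ = 140.35 in

Part | A | x̄ᵢ | ȳᵢ | A·x̄ᵢ | A·ȳᵢ
web | 6120.00 | 80.00 | 90.00 | 489600.00 | 550800.00
flange | 5440.00 | 80.00 | 197.00 | 435200.00 | 1071680.00
Σ | 11560.00 |  |  | 924800.00 | 1622480.00
x̄ = 924800.00 / 11560.00 = 80.00 in
ȳ = 1622480.00 / 11560.00 = 140.35 in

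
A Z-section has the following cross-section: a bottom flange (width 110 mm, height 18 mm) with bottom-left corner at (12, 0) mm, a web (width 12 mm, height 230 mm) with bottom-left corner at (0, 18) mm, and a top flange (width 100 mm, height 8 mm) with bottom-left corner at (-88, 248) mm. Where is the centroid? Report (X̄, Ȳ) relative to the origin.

Part | A | x̄ᵢ | ȳᵢ | A·x̄ᵢ | A·ȳᵢ
bottom flange | 1980.00 | 67.00 | 9.00 | 132660.00 | 17820.00
web | 2760.00 | 6.00 | 133.00 | 16560.00 | 367080.00
top flange | 800.00 | -38.00 | 252.00 | -30400.00 | 201600.00
Σ | 5540.00 |  |  | 118820.00 | 586500.00
X̄ = 118820.00 / 5540.00 = 21.45 mm
Ȳ = 586500.00 / 5540.00 = 105.87 mm

X̄ = 21.45 mm, Ȳ = 105.87 mm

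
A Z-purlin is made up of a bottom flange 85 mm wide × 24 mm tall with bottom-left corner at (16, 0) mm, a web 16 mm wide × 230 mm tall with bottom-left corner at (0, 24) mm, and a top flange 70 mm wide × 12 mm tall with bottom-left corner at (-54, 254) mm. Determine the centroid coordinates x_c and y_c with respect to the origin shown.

x_c = 20.25 mm, y_c = 115.00 mm

Part | A | x̄ᵢ | ȳᵢ | A·x̄ᵢ | A·ȳᵢ
bottom flange | 2040.00 | 58.50 | 12.00 | 119340.00 | 24480.00
web | 3680.00 | 8.00 | 139.00 | 29440.00 | 511520.00
top flange | 840.00 | -19.00 | 260.00 | -15960.00 | 218400.00
Σ | 6560.00 |  |  | 132820.00 | 754400.00
x_c = 132820.00 / 6560.00 = 20.25 mm
y_c = 754400.00 / 6560.00 = 115.00 mm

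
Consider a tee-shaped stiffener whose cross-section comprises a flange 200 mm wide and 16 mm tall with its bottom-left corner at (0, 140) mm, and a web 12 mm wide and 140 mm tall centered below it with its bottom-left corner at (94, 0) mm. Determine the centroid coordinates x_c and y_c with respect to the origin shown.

web: A = 12 × 140 = 1680.00, centroid at (100.00, 70.00).
flange: A = 200 × 16 = 3200.00, centroid at (100.00, 148.00).
ΣA = 4880.00 mm²
ΣAx_c = (1680.00)(100.00) + (3200.00)(100.00) = 488000.00 mm³
ΣAy_c = (1680.00)(70.00) + (3200.00)(148.00) = 591200.00 mm³
x_c = 488000.00 / 4880.00 = 100.00 mm
y_c = 591200.00 / 4880.00 = 121.15 mm

x_c = 100.00 mm, y_c = 121.15 mm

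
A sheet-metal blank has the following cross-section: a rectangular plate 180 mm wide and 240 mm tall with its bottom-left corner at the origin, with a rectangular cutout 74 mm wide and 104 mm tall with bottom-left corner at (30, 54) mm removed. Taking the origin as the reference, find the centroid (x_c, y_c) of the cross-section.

Part | A | x̄ᵢ | ȳᵢ | A·x̄ᵢ | A·ȳᵢ
plate | 43200.00 | 90.00 | 120.00 | 3888000.00 | 5184000.00
hole | -7696.00 | 67.00 | 106.00 | -515632.00 | -815776.00
Σ | 35504.00 |  |  | 3372368.00 | 4368224.00
x_c = 3372368.00 / 35504.00 = 94.99 mm
y_c = 4368224.00 / 35504.00 = 123.03 mm

x_c = 94.99 mm, y_c = 123.03 mm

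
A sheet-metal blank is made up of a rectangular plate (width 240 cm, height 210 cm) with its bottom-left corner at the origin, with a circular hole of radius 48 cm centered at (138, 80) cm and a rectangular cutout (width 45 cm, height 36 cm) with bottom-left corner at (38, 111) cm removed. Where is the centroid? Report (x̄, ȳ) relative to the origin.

Part | A | x̄ᵢ | ȳᵢ | A·x̄ᵢ | A·ȳᵢ
plate | 50400.00 | 120.00 | 105.00 | 6048000.00 | 5292000.00
hole 1 | -7238.23 | 138.00 | 80.00 | -998875.67 | -579058.36
hole 2 | -1620.00 | 60.50 | 129.00 | -98010.00 | -208980.00
Σ | 41541.77 |  |  | 4951114.33 | 4503961.64
x̄ = 4951114.33 / 41541.77 = 119.18 cm
ȳ = 4503961.64 / 41541.77 = 108.42 cm

x̄ = 119.18 cm, ȳ = 108.42 cm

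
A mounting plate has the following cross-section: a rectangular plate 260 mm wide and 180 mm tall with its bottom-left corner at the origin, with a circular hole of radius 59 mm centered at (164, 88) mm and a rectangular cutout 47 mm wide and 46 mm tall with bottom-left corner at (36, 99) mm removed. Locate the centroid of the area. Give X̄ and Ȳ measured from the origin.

X̄ = 123.49 mm, Ȳ = 88.60 mm

plate: A = 260 × 180 = 46800.00, centroid at (130.00, 90.00).
hole 1: A = −π·59² = -10935.88, centroid at (164.00, 88.00).
hole 2: A = −(47 × 46) = -2162.00, centroid at (59.50, 122.00).
ΣA = 33702.12 mm²
ΣAX̄ = (46800.00)(130.00) + (-10935.88)(164.00) + (-2162.00)(59.50) = 4161876.02 mm³
ΣAȲ = (46800.00)(90.00) + (-10935.88)(88.00) + (-2162.00)(122.00) = 2985878.21 mm³
X̄ = 4161876.02 / 33702.12 = 123.49 mm
Ȳ = 2985878.21 / 33702.12 = 88.60 mm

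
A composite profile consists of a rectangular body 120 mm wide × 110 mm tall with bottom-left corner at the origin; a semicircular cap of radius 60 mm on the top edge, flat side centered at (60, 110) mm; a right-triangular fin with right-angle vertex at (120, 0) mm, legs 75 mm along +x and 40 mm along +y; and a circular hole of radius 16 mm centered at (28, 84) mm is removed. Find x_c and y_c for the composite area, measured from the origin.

x_c = 67.84 mm, y_c = 73.88 mm

Part | A | x̄ᵢ | ȳᵢ | A·x̄ᵢ | A·ȳᵢ
rectangular body | 13200.00 | 60.00 | 55.00 | 792000.00 | 726000.00
semicircular top | 5654.87 | 60.00 | 135.46 | 339292.01 | 766035.35
triangular fin | 1500.00 | 145.00 | 13.33 | 217500.00 | 20000.00
hole | -804.25 | 28.00 | 84.00 | -22518.94 | -67556.81
Σ | 19550.62 |  |  | 1326273.07 | 1444478.54
x_c = 1326273.07 / 19550.62 = 67.84 mm
y_c = 1444478.54 / 19550.62 = 73.88 mm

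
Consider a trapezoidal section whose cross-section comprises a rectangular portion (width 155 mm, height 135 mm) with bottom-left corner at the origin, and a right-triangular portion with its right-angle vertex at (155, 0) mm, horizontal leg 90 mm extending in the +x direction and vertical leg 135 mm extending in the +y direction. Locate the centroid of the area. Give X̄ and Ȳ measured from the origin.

rectangular portion: A = 155 × 135 = 20925.00, centroid at (77.50, 67.50).
triangular portion: A = ½·90·135 = 6075.00, centroid at (185.00, 45.00).
ΣA = 27000.00 mm², ΣAX̄ = 2745562.50 mm³, ΣAȲ = 1685812.50 mm³.
X̄ = 2745562.50/27000.00 = 101.69 mm; Ȳ = 1685812.50/27000.00 = 62.44 mm.

X̄ = 101.69 mm, Ȳ = 62.44 mm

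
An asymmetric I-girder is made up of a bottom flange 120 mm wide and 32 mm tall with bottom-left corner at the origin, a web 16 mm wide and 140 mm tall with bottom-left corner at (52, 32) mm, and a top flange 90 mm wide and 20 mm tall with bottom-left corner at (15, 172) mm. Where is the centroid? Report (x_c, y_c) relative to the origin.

Part | A | x̄ᵢ | ȳᵢ | A·x̄ᵢ | A·ȳᵢ
bottom flange | 3840.00 | 60.00 | 16.00 | 230400.00 | 61440.00
web | 2240.00 | 60.00 | 102.00 | 134400.00 | 228480.00
top flange | 1800.00 | 60.00 | 182.00 | 108000.00 | 327600.00
Σ | 7880.00 |  |  | 472800.00 | 617520.00
x_c = 472800.00 / 7880.00 = 60.00 mm
y_c = 617520.00 / 7880.00 = 78.37 mm

x_c = 60.00 mm, y_c = 78.37 mm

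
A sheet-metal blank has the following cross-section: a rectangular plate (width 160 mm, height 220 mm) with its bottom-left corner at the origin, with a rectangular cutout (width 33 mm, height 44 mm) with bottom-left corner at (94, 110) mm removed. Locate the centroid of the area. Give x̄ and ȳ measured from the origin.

plate: A = 160 × 220 = 35200.00, centroid at (80.00, 110.00).
hole: A = −(33 × 44) = -1452.00, centroid at (110.50, 132.00).
ΣA = 33748.00 mm², ΣAx̄ = 2655554.00 mm³, ΣAȳ = 3680336.00 mm³.
x̄ = 2655554.00/33748.00 = 78.69 mm; ȳ = 3680336.00/33748.00 = 109.05 mm.

x̄ = 78.69 mm, ȳ = 109.05 mm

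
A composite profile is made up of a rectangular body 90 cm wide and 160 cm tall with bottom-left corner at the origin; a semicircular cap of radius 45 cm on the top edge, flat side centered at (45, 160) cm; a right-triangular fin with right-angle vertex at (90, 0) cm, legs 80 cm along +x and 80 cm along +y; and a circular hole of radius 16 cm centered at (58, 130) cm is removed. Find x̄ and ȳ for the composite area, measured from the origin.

rectangular body: A = 90 × 160 = 14400.00, centroid at (45.00, 80.00).
semicircular top: A = ½π·45² = 3180.86, centroid at (45.00, 179.10).
triangular fin: A = ½·80·80 = 3200.00, centroid at (116.67, 26.67).
hole: A = −π·16² = -804.25, centroid at (58.00, 130.00).
ΣA = 19976.61 cm²
ΣAx̄ = (14400.00)(45.00) + (3180.86)(45.00) + (3200.00)(116.67) + (-804.25)(58.00) = 1117825.78 cm³
ΣAȳ = (14400.00)(80.00) + (3180.86)(179.10) + (3200.00)(26.67) + (-804.25)(130.00) = 1702469.14 cm³
x̄ = 1117825.78 / 19976.61 = 55.96 cm
ȳ = 1702469.14 / 19976.61 = 85.22 cm

x̄ = 55.96 cm, ȳ = 85.22 cm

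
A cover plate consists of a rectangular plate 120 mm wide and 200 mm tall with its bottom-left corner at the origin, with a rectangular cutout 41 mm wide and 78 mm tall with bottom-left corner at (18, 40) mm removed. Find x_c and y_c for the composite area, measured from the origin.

x_c = 63.31 mm, y_c = 103.23 mm

plate: A = 120 × 200 = 24000.00, centroid at (60.00, 100.00).
hole: A = −(41 × 78) = -3198.00, centroid at (38.50, 79.00).
ΣA = 20802.00 mm², ΣAx_c = 1316877.00 mm³, ΣAy_c = 2147358.00 mm³.
x_c = 1316877.00/20802.00 = 63.31 mm; y_c = 2147358.00/20802.00 = 103.23 mm.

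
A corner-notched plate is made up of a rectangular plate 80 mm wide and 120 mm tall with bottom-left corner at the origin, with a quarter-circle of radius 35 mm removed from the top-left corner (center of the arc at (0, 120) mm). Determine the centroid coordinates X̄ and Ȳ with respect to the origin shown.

plate: A = 80 × 120 = 9600.00, centroid at (40.00, 60.00).
removed quarter-circle: A = −¼π·35² = -962.11, centroid at (14.85, 105.15).
ΣA = 8637.89 mm², ΣAX̄ = 369708.33 mm³, ΣAȲ = 474838.14 mm³.
X̄ = 369708.33/8637.89 = 42.80 mm; Ȳ = 474838.14/8637.89 = 54.97 mm.

X̄ = 42.80 mm, Ȳ = 54.97 mm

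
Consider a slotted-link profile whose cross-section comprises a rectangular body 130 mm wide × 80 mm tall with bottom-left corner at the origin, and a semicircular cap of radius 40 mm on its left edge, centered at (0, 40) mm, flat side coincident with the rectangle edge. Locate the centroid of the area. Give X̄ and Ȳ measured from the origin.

Part | A | x̄ᵢ | ȳᵢ | A·x̄ᵢ | A·ȳᵢ
rectangular body | 10400.00 | 65.00 | 40.00 | 676000.00 | 416000.00
semicircular end | 2513.27 | -16.98 | 40.00 | -42666.67 | 100530.96
Σ | 12913.27 |  |  | 633333.33 | 516530.96
X̄ = 633333.33 / 12913.27 = 49.05 mm
Ȳ = 516530.96 / 12913.27 = 40.00 mm

X̄ = 49.05 mm, Ȳ = 40.00 mm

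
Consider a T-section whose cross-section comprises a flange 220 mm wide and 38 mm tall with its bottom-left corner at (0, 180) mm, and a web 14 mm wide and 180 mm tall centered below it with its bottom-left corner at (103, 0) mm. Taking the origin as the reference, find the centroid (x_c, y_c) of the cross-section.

Part | A | x̄ᵢ | ȳᵢ | A·x̄ᵢ | A·ȳᵢ
web | 2520.00 | 110.00 | 90.00 | 277200.00 | 226800.00
flange | 8360.00 | 110.00 | 199.00 | 919600.00 | 1663640.00
Σ | 10880.00 |  |  | 1196800.00 | 1890440.00
x_c = 1196800.00 / 10880.00 = 110.00 mm
y_c = 1890440.00 / 10880.00 = 173.75 mm

x_c = 110.00 mm, y_c = 173.75 mm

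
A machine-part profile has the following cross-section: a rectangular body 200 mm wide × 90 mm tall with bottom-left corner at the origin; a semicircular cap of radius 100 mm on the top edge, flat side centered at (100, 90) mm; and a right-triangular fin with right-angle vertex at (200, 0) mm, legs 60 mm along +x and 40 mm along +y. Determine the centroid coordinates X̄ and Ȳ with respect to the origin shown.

X̄ = 104.13 mm, Ȳ = 83.26 mm

rectangular body: A = 200 × 90 = 18000.00, centroid at (100.00, 45.00).
semicircular top: A = ½π·100² = 15707.96, centroid at (100.00, 132.44).
triangular fin: A = ½·60·40 = 1200.00, centroid at (220.00, 13.33).
ΣA = 34907.96 mm², ΣAX̄ = 3634796.33 mm³, ΣAȲ = 2906383.36 mm³.
X̄ = 3634796.33/34907.96 = 104.13 mm; Ȳ = 2906383.36/34907.96 = 83.26 mm.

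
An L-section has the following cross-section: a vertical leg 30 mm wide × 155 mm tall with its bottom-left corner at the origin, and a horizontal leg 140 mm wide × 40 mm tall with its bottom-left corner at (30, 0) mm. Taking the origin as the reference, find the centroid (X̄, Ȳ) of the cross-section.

vertical leg: A = 30 × 155 = 4650.00, centroid at (15.00, 77.50).
horizontal leg: A = 140 × 40 = 5600.00, centroid at (100.00, 20.00).
ΣA = 10250.00 mm², ΣAX̄ = 629750.00 mm³, ΣAȲ = 472375.00 mm³.
X̄ = 629750.00/10250.00 = 61.44 mm; Ȳ = 472375.00/10250.00 = 46.09 mm.

X̄ = 61.44 mm, Ȳ = 46.09 mm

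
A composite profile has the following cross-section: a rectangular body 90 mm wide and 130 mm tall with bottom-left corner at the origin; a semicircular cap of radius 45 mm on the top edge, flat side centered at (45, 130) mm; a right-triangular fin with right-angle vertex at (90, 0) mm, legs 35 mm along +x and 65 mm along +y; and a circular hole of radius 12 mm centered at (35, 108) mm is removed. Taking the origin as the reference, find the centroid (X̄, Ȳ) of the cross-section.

X̄ = 49.43 mm, Ȳ = 77.77 mm

rectangular body: A = 90 × 130 = 11700.00, centroid at (45.00, 65.00).
semicircular top: A = ½π·45² = 3180.86, centroid at (45.00, 149.10).
triangular fin: A = ½·35·65 = 1137.50, centroid at (101.67, 21.67).
hole: A = −π·12² = -452.39, centroid at (35.00, 108.00).
ΣA = 15565.97 mm²
ΣAX̄ = (11700.00)(45.00) + (3180.86)(45.00) + (1137.50)(101.67) + (-452.39)(35.00) = 769451.02 mm³
ΣAȲ = (11700.00)(65.00) + (3180.86)(149.10) + (1137.50)(21.67) + (-452.39)(108.00) = 1210549.92 mm³
X̄ = 769451.02 / 15565.97 = 49.43 mm
Ȳ = 1210549.92 / 15565.97 = 77.77 mm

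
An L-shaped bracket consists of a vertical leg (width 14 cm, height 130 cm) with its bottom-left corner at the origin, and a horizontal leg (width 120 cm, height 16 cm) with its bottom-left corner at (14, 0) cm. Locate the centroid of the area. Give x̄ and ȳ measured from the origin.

x̄ = 41.40 cm, ȳ = 35.74 cm

vertical leg: A = 14 × 130 = 1820.00, centroid at (7.00, 65.00).
horizontal leg: A = 120 × 16 = 1920.00, centroid at (74.00, 8.00).
ΣA = 3740.00 cm², ΣAx̄ = 154820.00 cm³, ΣAȳ = 133660.00 cm³.
x̄ = 154820.00/3740.00 = 41.40 cm; ȳ = 133660.00/3740.00 = 35.74 cm.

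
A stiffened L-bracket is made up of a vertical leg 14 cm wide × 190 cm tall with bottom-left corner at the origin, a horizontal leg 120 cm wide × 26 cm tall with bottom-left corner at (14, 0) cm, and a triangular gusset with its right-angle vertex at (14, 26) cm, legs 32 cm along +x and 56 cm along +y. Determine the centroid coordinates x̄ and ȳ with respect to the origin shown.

vertical leg: A = 14 × 190 = 2660.00, centroid at (7.00, 95.00).
horizontal leg: A = 120 × 26 = 3120.00, centroid at (74.00, 13.00).
gusset: A = ½·32·56 = 896.00, centroid at (24.67, 44.67).
ΣA = 6676.00 cm²
ΣAx̄ = (2660.00)(7.00) + (3120.00)(74.00) + (896.00)(24.67) = 271601.33 cm³
ΣAȳ = (2660.00)(95.00) + (3120.00)(13.00) + (896.00)(44.67) = 333281.33 cm³
x̄ = 271601.33 / 6676.00 = 40.68 cm
ȳ = 333281.33 / 6676.00 = 49.92 cm

x̄ = 40.68 cm, ȳ = 49.92 cm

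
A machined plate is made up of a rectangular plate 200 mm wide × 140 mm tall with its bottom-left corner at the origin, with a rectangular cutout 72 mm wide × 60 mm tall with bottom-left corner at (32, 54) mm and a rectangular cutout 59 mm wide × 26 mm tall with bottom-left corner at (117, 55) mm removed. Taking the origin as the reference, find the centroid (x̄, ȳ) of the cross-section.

Part | A | x̄ᵢ | ȳᵢ | A·x̄ᵢ | A·ȳᵢ
plate | 28000.00 | 100.00 | 70.00 | 2800000.00 | 1960000.00
hole 1 | -4320.00 | 68.00 | 84.00 | -293760.00 | -362880.00
hole 2 | -1534.00 | 146.50 | 68.00 | -224731.00 | -104312.00
Σ | 22146.00 |  |  | 2281509.00 | 1492808.00
x̄ = 2281509.00 / 22146.00 = 103.02 mm
ȳ = 1492808.00 / 22146.00 = 67.41 mm

x̄ = 103.02 mm, ȳ = 67.41 mm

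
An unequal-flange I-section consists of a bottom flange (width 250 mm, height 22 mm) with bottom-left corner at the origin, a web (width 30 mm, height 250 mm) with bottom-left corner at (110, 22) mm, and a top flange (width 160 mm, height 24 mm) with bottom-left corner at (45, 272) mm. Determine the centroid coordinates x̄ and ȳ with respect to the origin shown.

x̄ = 125.00 mm, ȳ = 133.82 mm

Part | A | x̄ᵢ | ȳᵢ | A·x̄ᵢ | A·ȳᵢ
bottom flange | 5500.00 | 125.00 | 11.00 | 687500.00 | 60500.00
web | 7500.00 | 125.00 | 147.00 | 937500.00 | 1102500.00
top flange | 3840.00 | 125.00 | 284.00 | 480000.00 | 1090560.00
Σ | 16840.00 |  |  | 2105000.00 | 2253560.00
x̄ = 2105000.00 / 16840.00 = 125.00 mm
ȳ = 2253560.00 / 16840.00 = 133.82 mm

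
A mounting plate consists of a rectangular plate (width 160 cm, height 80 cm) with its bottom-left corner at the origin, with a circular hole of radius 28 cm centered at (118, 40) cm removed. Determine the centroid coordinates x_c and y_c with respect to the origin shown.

x_c = 70.95 cm, y_c = 40.00 cm

plate: A = 160 × 80 = 12800.00, centroid at (80.00, 40.00).
hole: A = −π·28² = -2463.01, centroid at (118.00, 40.00).
ΣA = 10336.99 cm², ΣAx_c = 733364.98 cm³, ΣAy_c = 413479.65 cm³.
x_c = 733364.98/10336.99 = 70.95 cm; y_c = 413479.65/10336.99 = 40.00 cm.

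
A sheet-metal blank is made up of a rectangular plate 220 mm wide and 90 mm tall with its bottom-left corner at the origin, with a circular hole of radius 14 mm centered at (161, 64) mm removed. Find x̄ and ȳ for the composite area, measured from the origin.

x̄ = 108.36 mm, ȳ = 44.39 mm

plate: A = 220 × 90 = 19800.00, centroid at (110.00, 45.00).
hole: A = −π·14² = -615.75, centroid at (161.00, 64.00).
ΣA = 19184.25 mm²
ΣAx̄ = (19800.00)(110.00) + (-615.75)(161.00) = 2078863.90 mm³
ΣAȳ = (19800.00)(45.00) + (-615.75)(64.00) = 851591.86 mm³
x̄ = 2078863.90 / 19184.25 = 108.36 mm
ȳ = 851591.86 / 19184.25 = 44.39 mm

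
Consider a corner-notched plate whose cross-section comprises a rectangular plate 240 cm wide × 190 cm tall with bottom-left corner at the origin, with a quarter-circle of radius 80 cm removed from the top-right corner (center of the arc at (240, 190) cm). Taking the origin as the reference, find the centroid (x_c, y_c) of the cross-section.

x_c = 109.34 cm, y_c = 87.44 cm

Part | A | x̄ᵢ | ȳᵢ | A·x̄ᵢ | A·ȳᵢ
plate | 45600.00 | 120.00 | 95.00 | 5472000.00 | 4332000.00
removed quarter-circle | -5026.55 | 206.05 | 156.05 | -1035704.91 | -784377.50
Σ | 40573.45 |  |  | 4436295.09 | 3547622.50
x_c = 4436295.09 / 40573.45 = 109.34 cm
y_c = 3547622.50 / 40573.45 = 87.44 cm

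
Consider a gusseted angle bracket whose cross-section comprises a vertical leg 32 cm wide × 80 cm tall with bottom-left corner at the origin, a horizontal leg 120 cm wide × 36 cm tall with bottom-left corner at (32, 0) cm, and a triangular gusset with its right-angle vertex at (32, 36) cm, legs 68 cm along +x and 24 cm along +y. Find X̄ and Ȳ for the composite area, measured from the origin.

X̄ = 62.76 cm, Ȳ = 28.07 cm

vertical leg: A = 32 × 80 = 2560.00, centroid at (16.00, 40.00).
horizontal leg: A = 120 × 36 = 4320.00, centroid at (92.00, 18.00).
gusset: A = ½·68·24 = 816.00, centroid at (54.67, 44.00).
ΣA = 7696.00 cm²
ΣAX̄ = (2560.00)(16.00) + (4320.00)(92.00) + (816.00)(54.67) = 483008.00 cm³
ΣAȲ = (2560.00)(40.00) + (4320.00)(18.00) + (816.00)(44.00) = 216064.00 cm³
X̄ = 483008.00 / 7696.00 = 62.76 cm
Ȳ = 216064.00 / 7696.00 = 28.07 cm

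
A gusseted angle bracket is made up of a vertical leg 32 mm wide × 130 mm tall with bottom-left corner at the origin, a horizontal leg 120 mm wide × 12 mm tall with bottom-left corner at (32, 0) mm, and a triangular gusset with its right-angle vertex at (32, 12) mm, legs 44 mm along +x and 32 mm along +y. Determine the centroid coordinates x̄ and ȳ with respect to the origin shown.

x̄ = 36.79 mm, ȳ = 46.80 mm

vertical leg: A = 32 × 130 = 4160.00, centroid at (16.00, 65.00).
horizontal leg: A = 120 × 12 = 1440.00, centroid at (92.00, 6.00).
gusset: A = ½·44·32 = 704.00, centroid at (46.67, 22.67).
ΣA = 6304.00 mm², ΣAx̄ = 231893.33 mm³, ΣAȳ = 294997.33 mm³.
x̄ = 231893.33/6304.00 = 36.79 mm; ȳ = 294997.33/6304.00 = 46.80 mm.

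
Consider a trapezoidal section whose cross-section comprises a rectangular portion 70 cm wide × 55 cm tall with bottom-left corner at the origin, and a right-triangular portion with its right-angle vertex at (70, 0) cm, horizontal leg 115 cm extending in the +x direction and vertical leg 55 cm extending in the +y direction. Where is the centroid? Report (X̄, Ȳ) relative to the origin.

rectangular portion: A = 70 × 55 = 3850.00, centroid at (35.00, 27.50).
triangular portion: A = ½·115·55 = 3162.50, centroid at (108.33, 18.33).
ΣA = 7012.50 cm², ΣAX̄ = 477354.17 cm³, ΣAȲ = 163854.17 cm³.
X̄ = 477354.17/7012.50 = 68.07 cm; Ȳ = 163854.17/7012.50 = 23.37 cm.

X̄ = 68.07 cm, Ȳ = 23.37 cm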